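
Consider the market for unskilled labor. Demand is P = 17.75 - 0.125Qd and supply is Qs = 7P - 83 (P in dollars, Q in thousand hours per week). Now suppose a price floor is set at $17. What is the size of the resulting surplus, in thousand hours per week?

Rearranging demand gives Qd = 142 - 8P. Without the control the market clears where 142 - 8P = 7P - 83, i.e. P* = 15 and Q* = 22.
The floor of 17 is above the equilibrium price 15, so it binds.
At P = 17: Qd = 142 - 8·17 = 6 and Qs = 7·17 - 83 = 36.
Surplus = Qs - Qd = 36 - 6 = 30.

30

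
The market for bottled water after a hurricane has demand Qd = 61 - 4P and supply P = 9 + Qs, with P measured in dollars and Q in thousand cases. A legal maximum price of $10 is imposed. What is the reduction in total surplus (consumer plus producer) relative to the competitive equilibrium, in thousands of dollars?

Rearranging supply gives Qs = P - 9. Equilibrium: 61 - 4P = P - 9, so 70 = 5P and P* = 14, Q* = 5.
The ceiling of 10 is below the equilibrium price 14, so it binds.
At P = 10: Qd = 61 - 4·10 = 21 and Qs = 10 - 9 = 1.
Quantity traded falls to 1. At Q = 1 the demand price is (61 - 1)/4 = 15 and the supply price is 9 + 1 = 10.
Deadweight loss = ½ · (15 - 10) · (5 - 1) = ½ · 5 · 4 = 10.

10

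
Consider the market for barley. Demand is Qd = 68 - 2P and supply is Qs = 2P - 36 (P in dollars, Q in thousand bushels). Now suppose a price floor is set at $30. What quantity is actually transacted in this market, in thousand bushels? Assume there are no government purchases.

8

Without the control the market clears where 68 - 2P = 2P - 36, i.e. P* = 26 and Q* = 16.
Because the floor (30) lies above the market-clearing price, it is binding.
At P = 30: Qd = 68 - 2·30 = 8 and Qs = 2·30 - 36 = 24.
The quantity actually transacted is the short side, demand: 8.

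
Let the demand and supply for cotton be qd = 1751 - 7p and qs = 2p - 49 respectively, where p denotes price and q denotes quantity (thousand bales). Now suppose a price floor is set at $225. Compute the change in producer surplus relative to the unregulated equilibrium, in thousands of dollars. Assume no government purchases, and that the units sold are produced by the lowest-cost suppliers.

In a free market, 1751 - 7p = 2p - 49 gives the equilibrium p* = 200, q* = 351.
Because the floor (225) lies above the market-clearing price, it is binding.
At p = 225: qd = 1751 - 7·225 = 176 and qs = 2·225 - 49 = 401.
Producer surplus without the control is ½ · (200 - 24.5) · 351 = 30800.25.
With the floor, 176 units are sold at 225. The supply price at q = 176 is 112.5, so PS = ½ · [(225 - 24.5) + (225 - 112.5)] · 176 = 27544.
Change in producer surplus = 27544 - 30800.25 = -3256.25.

-3256.25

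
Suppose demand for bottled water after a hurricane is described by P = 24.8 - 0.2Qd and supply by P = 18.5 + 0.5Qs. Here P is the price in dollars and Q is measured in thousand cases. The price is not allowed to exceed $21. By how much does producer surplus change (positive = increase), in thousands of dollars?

Rearranging demand gives Qd = 124 - 5P; rearranging supply gives Qs = 2P - 37. Without the control the market clears where 124 - 5P = 2P - 37, i.e. P* = 23 and Q* = 9.
Since 21 < 23, the ceiling is binding.
At P = 21: Qd = 124 - 5·21 = 19 and Qs = 2·21 - 37 = 5.
Producer surplus without the control is ½ · (23 - 18.5) · 9 = 20.25.
With the ceiling, producers sell 5 units at 21, so PS = ½ · (21 - 18.5) · 5 = 6.25.
Change in producer surplus = 6.25 - 20.25 = -14.

-14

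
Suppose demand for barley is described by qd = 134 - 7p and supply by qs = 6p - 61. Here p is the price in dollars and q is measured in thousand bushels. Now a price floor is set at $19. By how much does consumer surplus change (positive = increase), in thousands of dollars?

In a free market, 134 - 7p = 6p - 61 gives the equilibrium p* = 15, q* = 29.
The floor of 19 is above the equilibrium price 15, so it binds.
At p = 19: qd = 134 - 7·19 = 1 and qs = 6·19 - 61 = 53.
Consumer surplus without the control is ½ · (134/7 - 15) · 29 = 841/14.
With the floor, consumers buy 1 units at 19, so CS = ½ · (134/7 - 19) · 1 = 1/14.
Change in consumer surplus = 1/14 - 841/14 = -60.

-60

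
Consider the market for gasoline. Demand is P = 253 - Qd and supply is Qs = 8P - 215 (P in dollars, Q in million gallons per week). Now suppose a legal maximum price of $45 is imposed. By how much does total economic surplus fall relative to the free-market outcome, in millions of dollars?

Rearranging demand gives Qd = 253 - P. Without the control the market clears where 253 - P = 8P - 215, i.e. P* = 52 and Q* = 201.
The ceiling of 45 is below the equilibrium price 52, so it binds.
At P = 45: Qd = 253 - 45 = 208 and Qs = 8·45 - 215 = 145.
Quantity traded falls to 145. At Q = 145 the demand price is 253 - 145 = 108 and the supply price is (215 + 145)/8 = 45.
Deadweight loss = ½ · (108 - 45) · (201 - 145) = ½ · 63 · 56 = 1764.

1764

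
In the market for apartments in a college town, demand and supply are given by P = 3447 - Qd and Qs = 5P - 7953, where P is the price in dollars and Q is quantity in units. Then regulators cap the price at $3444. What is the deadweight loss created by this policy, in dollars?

Rearranging demand gives Qd = 3447 - P. In a free market, 3447 - P = 5P - 7953 gives the equilibrium P* = 1900, Q* = 1547.
Since 3444 is above P* = 1900, the ceiling does not bind and the free-market outcome prevails.
Since the control does not bind, no trades are prevented and deadweight loss is zero.

0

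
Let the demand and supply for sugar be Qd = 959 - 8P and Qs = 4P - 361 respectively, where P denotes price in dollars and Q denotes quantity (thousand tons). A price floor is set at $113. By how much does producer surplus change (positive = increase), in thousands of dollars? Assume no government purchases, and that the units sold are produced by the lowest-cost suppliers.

Without the control the market clears where 959 - 8P = 4P - 361, i.e. P* = 110 and Q* = 79.
Since 113 > 110, the floor is binding.
At P = 113: Qd = 959 - 8·113 = 55 and Qs = 4·113 - 361 = 91.
Producer surplus without the control is ½ · (110 - 90.25) · 79 = 780.125.
With the floor, 55 units are sold at 113. The supply price at Q = 55 is 104, so PS = ½ · [(113 - 90.25) + (113 - 104)] · 55 = 873.125.
Change in producer surplus = 873.125 - 780.125 = 93.

93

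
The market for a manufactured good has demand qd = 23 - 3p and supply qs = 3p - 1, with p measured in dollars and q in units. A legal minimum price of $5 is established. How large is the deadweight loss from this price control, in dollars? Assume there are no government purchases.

3

Setting quantity demanded equal to quantity supplied, 23 - 3p = 3p - 1, gives p* = 4 and q* = 11.
The floor of 5 is above the equilibrium price 4, so it binds.
At p = 5: qd = 23 - 3·5 = 8 and qs = 3·5 - 1 = 14.
Quantity traded falls to 8. At q = 8 the demand price is (23 - 8)/3 = 5 and the supply price is (1 + 8)/3 = 3.
Deadweight loss = ½ · (5 - 3) · (11 - 8) = ½ · 2 · 3 = 3.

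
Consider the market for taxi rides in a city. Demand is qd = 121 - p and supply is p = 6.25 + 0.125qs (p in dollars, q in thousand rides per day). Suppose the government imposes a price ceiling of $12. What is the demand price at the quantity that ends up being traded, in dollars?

75

Rearranging supply gives qs = 8p - 50. In a free market, 121 - p = 8p - 50 gives the equilibrium p* = 19, q* = 102.
Because the ceiling (12) lies below the market-clearing price, it is binding.
At p = 12: qd = 121 - 12 = 109 and qs = 8·12 - 50 = 46.
Only 46 units reach the market. On the demand curve, the marginal buyer's willingness to pay at q = 46 is (121 - 46) = 75.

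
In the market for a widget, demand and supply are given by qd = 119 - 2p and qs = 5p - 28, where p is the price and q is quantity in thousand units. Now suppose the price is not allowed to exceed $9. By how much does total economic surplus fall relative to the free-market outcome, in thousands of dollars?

Equilibrium: 119 - 2p = 5p - 28, so 147 = 7p and p* = 21, q* = 77.
The ceiling of 9 is below the equilibrium price 21, so it binds.
At p = 9: qd = 119 - 2·9 = 101 and qs = 5·9 - 28 = 17.
Quantity traded falls to 17. At q = 17 the demand price is (119 - 17)/2 = 51 and the supply price is (28 + 17)/5 = 9.
Deadweight loss = ½ · (51 - 9) · (77 - 17) = ½ · 42 · 60 = 1260.

1260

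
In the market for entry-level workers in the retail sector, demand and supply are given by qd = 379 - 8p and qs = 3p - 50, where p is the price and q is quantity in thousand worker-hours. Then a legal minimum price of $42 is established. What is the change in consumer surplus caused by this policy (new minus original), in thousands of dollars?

-165

In a free market, 379 - 8p = 3p - 50 gives the equilibrium p* = 39, q* = 67.
The floor of 42 is above the equilibrium price 39, so it binds.
At p = 42: qd = 379 - 8·42 = 43 and qs = 3·42 - 50 = 76.
Consumer surplus without the control is ½ · (47.375 - 39) · 67 = 280.5625.
With the floor, consumers buy 43 units at 42, so CS = ½ · (47.375 - 42) · 43 = 115.5625.
Change in consumer surplus = 115.5625 - 280.5625 = -165.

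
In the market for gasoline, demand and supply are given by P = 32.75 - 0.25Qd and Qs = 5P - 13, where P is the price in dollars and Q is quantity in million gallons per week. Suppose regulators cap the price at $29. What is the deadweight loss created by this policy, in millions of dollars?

Rearranging demand gives Qd = 131 - 4P. Setting quantity demanded equal to quantity supplied, 131 - 4P = 5P - 13, gives P* = 16 and Q* = 67.
The ceiling of 29 is above the equilibrium price 16, so it is not binding; the market clears at P* = 16, Q* = 67.
Since the control does not bind, no trades are prevented and deadweight loss is zero.

0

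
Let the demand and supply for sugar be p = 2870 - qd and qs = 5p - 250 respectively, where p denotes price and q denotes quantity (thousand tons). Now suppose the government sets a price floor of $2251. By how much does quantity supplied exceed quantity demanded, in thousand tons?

Rearranging demand gives qd = 2870 - p. In a free market, 2870 - p = 5p - 250 gives the equilibrium p* = 520, q* = 2350.
Since 2251 > 520, the floor is binding.
At p = 2251: qd = 2870 - 2251 = 619 and qs = 5·2251 - 250 = 11005.
Surplus = qs - qd = 11005 - 619 = 10386.

10386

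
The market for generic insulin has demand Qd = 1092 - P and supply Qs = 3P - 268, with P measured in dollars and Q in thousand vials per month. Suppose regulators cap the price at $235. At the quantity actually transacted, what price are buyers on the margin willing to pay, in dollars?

Setting quantity demanded equal to quantity supplied, 1092 - P = 3P - 268, gives P* = 340 and Q* = 752.
The ceiling of 235 is below the equilibrium price 340, so it binds.
At P = 235: Qd = 1092 - 235 = 857 and Qs = 3·235 - 268 = 437.
Only 437 units reach the market. On the demand curve, the marginal buyer's willingness to pay at Q = 437 is (1092 - 437) = 655.

655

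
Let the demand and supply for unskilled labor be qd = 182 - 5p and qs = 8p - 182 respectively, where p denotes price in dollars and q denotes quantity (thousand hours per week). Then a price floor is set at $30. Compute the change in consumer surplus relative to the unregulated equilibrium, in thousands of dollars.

Equilibrium: 182 - 5p = 8p - 182, so 364 = 13p and p* = 28, q* = 42.
Because the floor (30) lies above the market-clearing price, it is binding.
At p = 30: qd = 182 - 5·30 = 32 and qs = 8·30 - 182 = 58.
Consumer surplus without the control is ½ · (36.4 - 28) · 42 = 176.4.
With the floor, consumers buy 32 units at 30, so CS = ½ · (36.4 - 30) · 32 = 102.4.
Change in consumer surplus = 102.4 - 176.4 = -74.

-74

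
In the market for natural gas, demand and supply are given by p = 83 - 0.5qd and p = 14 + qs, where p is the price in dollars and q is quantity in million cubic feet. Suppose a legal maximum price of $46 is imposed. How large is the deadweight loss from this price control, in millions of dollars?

Rearranging demand gives qd = 166 - 2p; rearranging supply gives qs = p - 14. Setting quantity demanded equal to quantity supplied, 166 - 2p = p - 14, gives p* = 60 and q* = 46.
Since 46 < 60, the ceiling is binding.
At p = 46: qd = 166 - 2·46 = 74 and qs = 46 - 14 = 32.
Quantity traded falls to 32. At q = 32 the demand price is (166 - 32)/2 = 67 and the supply price is 14 + 32 = 46.
Deadweight loss = ½ · (67 - 46) · (46 - 32) = ½ · 21 · 14 = 147.

147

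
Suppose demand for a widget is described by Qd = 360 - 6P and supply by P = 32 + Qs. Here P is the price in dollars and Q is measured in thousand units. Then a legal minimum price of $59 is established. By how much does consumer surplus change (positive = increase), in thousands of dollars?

-45

Rearranging supply gives Qs = P - 32. Setting quantity demanded equal to quantity supplied, 360 - 6P = P - 32, gives P* = 56 and Q* = 24.
Since 59 > 56, the floor is binding.
At P = 59: Qd = 360 - 6·59 = 6 and Qs = 59 - 32 = 27.
Consumer surplus without the control is ½ · (60 - 56) · 24 = 48.
With the floor, consumers buy 6 units at 59, so CS = ½ · (60 - 59) · 6 = 3.
Change in consumer surplus = 3 - 48 = -45.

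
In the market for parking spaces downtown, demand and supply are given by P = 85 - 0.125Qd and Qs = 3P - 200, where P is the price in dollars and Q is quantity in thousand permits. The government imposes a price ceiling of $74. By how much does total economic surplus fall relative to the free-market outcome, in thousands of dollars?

Rearranging demand gives Qd = 680 - 8P. In a free market, 680 - 8P = 3P - 200 gives the equilibrium P* = 80, Q* = 40.
The ceiling of 74 is below the equilibrium price 80, so it binds.
At P = 74: Qd = 680 - 8·74 = 88 and Qs = 3·74 - 200 = 22.
Quantity traded falls to 22. At Q = 22 the demand price is (680 - 22)/8 = 82.25 and the supply price is (200 + 22)/3 = 74.
Deadweight loss = ½ · (82.25 - 74) · (40 - 22) = ½ · 8.25 · 18 = 74.25.

74.25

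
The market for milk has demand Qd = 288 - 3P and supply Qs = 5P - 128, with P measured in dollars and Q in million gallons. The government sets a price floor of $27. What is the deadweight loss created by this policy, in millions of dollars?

Without the control the market clears where 288 - 3P = 5P - 128, i.e. P* = 52 and Q* = 132.
Since 27 is below P* = 52, the floor does not bind and the free-market outcome prevails.
Since the control does not bind, no trades are prevented and deadweight loss is zero.

0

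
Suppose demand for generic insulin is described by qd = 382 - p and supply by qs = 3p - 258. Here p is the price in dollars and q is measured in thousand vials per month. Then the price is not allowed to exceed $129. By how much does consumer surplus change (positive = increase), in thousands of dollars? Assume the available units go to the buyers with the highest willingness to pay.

Without the control the market clears where 382 - p = 3p - 258, i.e. p* = 160 and q* = 222.
Since 129 < 160, the ceiling is binding.
At p = 129: qd = 382 - 129 = 253 and qs = 3·129 - 258 = 129.
Consumer surplus without the control is ½ · (382 - 160) · 222 = 24642.
With the ceiling, 129 units are sold at 129 (assume they go to the highest-value buyers). The demand price at q = 129 is 253, so CS = ½ · [(382 - 129) + (253 - 129)] · 129 = 24316.5.
Change in consumer surplus = 24316.5 - 24642 = -325.5.

-325.5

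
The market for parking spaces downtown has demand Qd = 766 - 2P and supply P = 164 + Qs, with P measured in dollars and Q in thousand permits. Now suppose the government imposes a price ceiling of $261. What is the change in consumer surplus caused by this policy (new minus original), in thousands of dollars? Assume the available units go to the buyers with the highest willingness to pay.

Rearranging supply gives Qs = P - 164. Without the control the market clears where 766 - 2P = P - 164, i.e. P* = 310 and Q* = 146.
The ceiling of 261 is below the equilibrium price 310, so it binds.
At P = 261: Qd = 766 - 2·261 = 244 and Qs = 261 - 164 = 97.
Consumer surplus without the control is ½ · (383 - 310) · 146 = 5329.
With the ceiling, 97 units are sold at 261 (assume they go to the highest-value buyers). The demand price at Q = 97 is 334.5, so CS = ½ · [(383 - 261) + (334.5 - 261)] · 97 = 9481.75.
Change in consumer surplus = 9481.75 - 5329 = 4152.75.

4152.75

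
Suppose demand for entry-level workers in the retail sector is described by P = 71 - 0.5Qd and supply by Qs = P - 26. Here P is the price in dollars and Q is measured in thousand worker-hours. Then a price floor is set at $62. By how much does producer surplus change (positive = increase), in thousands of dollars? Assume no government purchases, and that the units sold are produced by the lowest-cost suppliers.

Rearranging demand gives Qd = 142 - 2P. Without the control the market clears where 142 - 2P = P - 26, i.e. P* = 56 and Q* = 30.
The floor of 62 is above the equilibrium price 56, so it binds.
At P = 62: Qd = 142 - 2·62 = 18 and Qs = 62 - 26 = 36.
Producer surplus without the control is ½ · (56 - 26) · 30 = 450.
With the floor, 18 units are sold at 62. The supply price at Q = 18 is 44, so PS = ½ · [(62 - 26) + (62 - 44)] · 18 = 486.
Change in producer surplus = 486 - 450 = 36.

36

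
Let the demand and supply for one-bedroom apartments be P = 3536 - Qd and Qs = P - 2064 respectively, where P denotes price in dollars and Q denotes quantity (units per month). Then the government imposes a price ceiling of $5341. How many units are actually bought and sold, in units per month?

Rearranging demand gives Qd = 3536 - P. Setting quantity demanded equal to quantity supplied, 3536 - P = P - 2064, gives P* = 2800 and Q* = 736.
The ceiling of 5341 is above the equilibrium price 2800, so it is not binding; the market clears at P* = 2800, Q* = 736.

736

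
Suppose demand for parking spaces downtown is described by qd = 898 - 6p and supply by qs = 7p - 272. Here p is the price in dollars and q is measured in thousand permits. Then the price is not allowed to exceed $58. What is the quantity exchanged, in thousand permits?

134

Equilibrium: 898 - 6p = 7p - 272, so 1170 = 13p and p* = 90, q* = 358.
The ceiling of 58 is below the equilibrium price 90, so it binds.
At p = 58: qd = 898 - 6·58 = 550 and qs = 7·58 - 272 = 134.
The quantity actually transacted is the short side, supply: 134.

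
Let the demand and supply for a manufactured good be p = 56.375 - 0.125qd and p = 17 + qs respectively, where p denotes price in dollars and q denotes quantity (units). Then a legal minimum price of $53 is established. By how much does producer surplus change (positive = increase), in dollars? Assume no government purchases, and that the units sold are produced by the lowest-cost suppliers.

-5

Rearranging demand gives qd = 451 - 8p; rearranging supply gives qs = p - 17. In a free market, 451 - 8p = p - 17 gives the equilibrium p* = 52, q* = 35.
Because the floor (53) lies above the market-clearing price, it is binding.
At p = 53: qd = 451 - 8·53 = 27 and qs = 53 - 17 = 36.
Producer surplus without the control is ½ · (52 - 17) · 35 = 612.5.
With the floor, 27 units are sold at 53. The supply price at q = 27 is 44, so PS = ½ · [(53 - 17) + (53 - 44)] · 27 = 607.5.
Change in producer surplus = 607.5 - 612.5 = -5.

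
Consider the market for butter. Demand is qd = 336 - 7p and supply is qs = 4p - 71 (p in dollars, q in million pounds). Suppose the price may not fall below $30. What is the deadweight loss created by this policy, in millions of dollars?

In a free market, 336 - 7p = 4p - 71 gives the equilibrium p* = 37, q* = 77.
The floor of 30 is below the equilibrium price 37, so it is not binding; the market clears at p* = 37, q* = 77.
Since the control does not bind, no trades are prevented and deadweight loss is zero.

0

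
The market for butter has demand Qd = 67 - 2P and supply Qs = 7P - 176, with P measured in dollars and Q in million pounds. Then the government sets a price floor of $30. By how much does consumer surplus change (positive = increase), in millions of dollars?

-30

In a free market, 67 - 2P = 7P - 176 gives the equilibrium P* = 27, Q* = 13.
Since 30 > 27, the floor is binding.
At P = 30: Qd = 67 - 2·30 = 7 and Qs = 7·30 - 176 = 34.
Consumer surplus without the control is ½ · (33.5 - 27) · 13 = 42.25.
With the floor, consumers buy 7 units at 30, so CS = ½ · (33.5 - 30) · 7 = 12.25.
Change in consumer surplus = 12.25 - 42.25 = -30.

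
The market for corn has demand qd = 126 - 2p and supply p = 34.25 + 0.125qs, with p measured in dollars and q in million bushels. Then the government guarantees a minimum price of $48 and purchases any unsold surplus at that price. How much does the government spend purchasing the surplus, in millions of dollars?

Rearranging supply gives qs = 8p - 274. Setting quantity demanded equal to quantity supplied, 126 - 2p = 8p - 274, gives p* = 40 and q* = 46.
The floor of 48 is above the equilibrium price 40, so it binds.
At p = 48: qd = 126 - 2·48 = 30 and qs = 8·48 - 274 = 110.
Surplus = qs - qd = 80.
Government expenditure = surplus × support price = 80 × 48 = 3840.

3840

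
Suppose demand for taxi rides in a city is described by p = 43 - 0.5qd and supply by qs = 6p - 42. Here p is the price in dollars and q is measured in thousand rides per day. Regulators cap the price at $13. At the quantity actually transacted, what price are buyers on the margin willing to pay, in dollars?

25

Rearranging demand gives qd = 86 - 2p. Equilibrium: 86 - 2p = 6p - 42, so 128 = 8p and p* = 16, q* = 54.
The ceiling of 13 is below the equilibrium price 16, so it binds.
At p = 13: qd = 86 - 2·13 = 60 and qs = 6·13 - 42 = 36.
Only 36 units reach the market. On the demand curve, the marginal buyer's willingness to pay at q = 36 is (86 - 36)/2 = 25.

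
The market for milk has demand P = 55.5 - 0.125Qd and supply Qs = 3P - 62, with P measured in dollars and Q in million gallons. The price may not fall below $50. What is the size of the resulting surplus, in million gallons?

Rearranging demand gives Qd = 444 - 8P. Equilibrium: 444 - 8P = 3P - 62, so 506 = 11P and P* = 46, Q* = 76.
Since 50 > 46, the floor is binding.
At P = 50: Qd = 444 - 8·50 = 44 and Qs = 3·50 - 62 = 88.
Surplus = Qs - Qd = 88 - 44 = 44.

44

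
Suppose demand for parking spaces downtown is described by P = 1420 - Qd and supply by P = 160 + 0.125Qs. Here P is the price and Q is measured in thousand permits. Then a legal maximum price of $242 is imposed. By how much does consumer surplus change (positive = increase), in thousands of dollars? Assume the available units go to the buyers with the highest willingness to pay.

Rearranging demand gives Qd = 1420 - P; rearranging supply gives Qs = 8P - 1280. Equilibrium: 1420 - P = 8P - 1280, so 2700 = 9P and P* = 300, Q* = 1120.
Because the ceiling (242) lies below the market-clearing price, it is binding.
At P = 242: Qd = 1420 - 242 = 1178 and Qs = 8·242 - 1280 = 656.
Consumer surplus without the control is ½ · (1420 - 300) · 1120 = 627200.
With the ceiling, 656 units are sold at 242 (assume they go to the highest-value buyers). The demand price at Q = 656 is 764, so CS = ½ · [(1420 - 242) + (764 - 242)] · 656 = 557600.
Change in consumer surplus = 557600 - 627200 = -69600.

-69600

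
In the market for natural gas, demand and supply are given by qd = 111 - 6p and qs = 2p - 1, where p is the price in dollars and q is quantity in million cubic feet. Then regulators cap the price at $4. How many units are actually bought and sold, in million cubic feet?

7

Without the control the market clears where 111 - 6p = 2p - 1, i.e. p* = 14 and q* = 27.
Because the ceiling (4) lies below the market-clearing price, it is binding.
At p = 4: qd = 111 - 6·4 = 87 and qs = 2·4 - 1 = 7.
The quantity actually transacted is the short side, supply: 7.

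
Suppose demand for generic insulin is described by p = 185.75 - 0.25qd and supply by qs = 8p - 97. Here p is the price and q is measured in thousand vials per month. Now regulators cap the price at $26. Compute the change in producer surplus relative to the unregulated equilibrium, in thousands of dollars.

-12628

Rearranging demand gives qd = 743 - 4p. Without the control the market clears where 743 - 4p = 8p - 97, i.e. p* = 70 and q* = 463.
Because the ceiling (26) lies below the market-clearing price, it is binding.
At p = 26: qd = 743 - 4·26 = 639 and qs = 8·26 - 97 = 111.
Producer surplus without the control is ½ · (70 - 12.125) · 463 = 13398.0625.
With the ceiling, producers sell 111 units at 26, so PS = ½ · (26 - 12.125) · 111 = 770.0625.
Change in producer surplus = 770.0625 - 13398.0625 = -12628.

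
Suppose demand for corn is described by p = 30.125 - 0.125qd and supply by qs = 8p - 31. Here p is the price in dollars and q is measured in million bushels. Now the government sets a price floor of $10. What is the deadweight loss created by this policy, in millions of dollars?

0

Rearranging demand gives qd = 241 - 8p. In a free market, 241 - 8p = 8p - 31 gives the equilibrium p* = 17, q* = 105.
Since 10 is below p* = 17, the floor does not bind and the free-market outcome prevails.
Since the control does not bind, no trades are prevented and deadweight loss is zero.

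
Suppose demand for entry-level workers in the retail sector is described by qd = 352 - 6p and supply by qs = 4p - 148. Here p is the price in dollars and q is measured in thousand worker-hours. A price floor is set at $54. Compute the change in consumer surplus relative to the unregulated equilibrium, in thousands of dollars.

-160

In a free market, 352 - 6p = 4p - 148 gives the equilibrium p* = 50, q* = 52.
The floor of 54 is above the equilibrium price 50, so it binds.
At p = 54: qd = 352 - 6·54 = 28 and qs = 4·54 - 148 = 68.
Consumer surplus without the control is ½ · (176/3 - 50) · 52 = 676/3.
With the floor, consumers buy 28 units at 54, so CS = ½ · (176/3 - 54) · 28 = 196/3.
Change in consumer surplus = 196/3 - 676/3 = -160.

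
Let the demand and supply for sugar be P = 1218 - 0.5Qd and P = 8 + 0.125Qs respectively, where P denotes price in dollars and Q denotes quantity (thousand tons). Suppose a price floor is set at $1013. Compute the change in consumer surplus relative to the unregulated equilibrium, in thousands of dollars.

-894999

Rearranging demand gives Qd = 2436 - 2P; rearranging supply gives Qs = 8P - 64. Without the control the market clears where 2436 - 2P = 8P - 64, i.e. P* = 250 and Q* = 1936.
Since 1013 > 250, the floor is binding.
At P = 1013: Qd = 2436 - 2·1013 = 410 and Qs = 8·1013 - 64 = 8040.
Consumer surplus without the control is ½ · (1218 - 250) · 1936 = 937024.
With the floor, consumers buy 410 units at 1013, so CS = ½ · (1218 - 1013) · 410 = 42025.
Change in consumer surplus = 42025 - 937024 = -894999.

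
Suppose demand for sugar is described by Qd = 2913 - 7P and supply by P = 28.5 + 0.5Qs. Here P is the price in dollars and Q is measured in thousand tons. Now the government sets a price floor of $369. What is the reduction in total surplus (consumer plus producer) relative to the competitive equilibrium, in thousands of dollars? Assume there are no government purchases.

23955.75

Rearranging supply gives Qs = 2P - 57. Without the control the market clears where 2913 - 7P = 2P - 57, i.e. P* = 330 and Q* = 603.
The floor of 369 is above the equilibrium price 330, so it binds.
At P = 369: Qd = 2913 - 7·369 = 330 and Qs = 2·369 - 57 = 681.
Quantity traded falls to 330. At Q = 330 the demand price is (2913 - 330)/7 = 369 and the supply price is (57 + 330)/2 = 193.5.
Deadweight loss = ½ · (369 - 193.5) · (603 - 330) = ½ · 175.5 · 273 = 23955.75.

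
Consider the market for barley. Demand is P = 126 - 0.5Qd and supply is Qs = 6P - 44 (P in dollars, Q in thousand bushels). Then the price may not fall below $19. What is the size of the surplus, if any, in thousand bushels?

Rearranging demand gives Qd = 252 - 2P. Equilibrium: 252 - 2P = 6P - 44, so 296 = 8P and P* = 37, Q* = 178.
Since 19 is below P* = 37, the floor does not bind and the free-market outcome prevails.
Since the control does not bind, there is no surplus.

0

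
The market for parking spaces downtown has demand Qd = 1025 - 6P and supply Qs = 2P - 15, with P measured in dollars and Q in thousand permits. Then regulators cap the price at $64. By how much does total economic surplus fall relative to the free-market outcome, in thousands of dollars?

5808

Setting quantity demanded equal to quantity supplied, 1025 - 6P = 2P - 15, gives P* = 130 and Q* = 245.
Since 64 < 130, the ceiling is binding.
At P = 64: Qd = 1025 - 6·64 = 641 and Qs = 2·64 - 15 = 113.
Quantity traded falls to 113. At Q = 113 the demand price is (1025 - 113)/6 = 152 and the supply price is (15 + 113)/2 = 64.
Deadweight loss = ½ · (152 - 64) · (245 - 113) = ½ · 88 · 132 = 5808.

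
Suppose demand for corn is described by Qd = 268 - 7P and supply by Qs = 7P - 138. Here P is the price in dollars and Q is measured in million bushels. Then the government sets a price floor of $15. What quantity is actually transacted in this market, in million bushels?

65

Equilibrium: 268 - 7P = 7P - 138, so 406 = 14P and P* = 29, Q* = 65.
The floor of 15 is below the equilibrium price 29, so it is not binding; the market clears at P* = 29, Q* = 65.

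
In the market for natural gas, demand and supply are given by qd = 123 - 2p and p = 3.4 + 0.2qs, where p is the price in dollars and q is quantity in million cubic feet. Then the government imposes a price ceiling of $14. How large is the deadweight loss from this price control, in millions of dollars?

315

Rearranging supply gives qs = 5p - 17. Equilibrium: 123 - 2p = 5p - 17, so 140 = 7p and p* = 20, q* = 83.
Because the ceiling (14) lies below the market-clearing price, it is binding.
At p = 14: qd = 123 - 2·14 = 95 and qs = 5·14 - 17 = 53.
Quantity traded falls to 53. At q = 53 the demand price is (123 - 53)/2 = 35 and the supply price is (17 + 53)/5 = 14.
Deadweight loss = ½ · (35 - 14) · (83 - 53) = ½ · 21 · 30 = 315.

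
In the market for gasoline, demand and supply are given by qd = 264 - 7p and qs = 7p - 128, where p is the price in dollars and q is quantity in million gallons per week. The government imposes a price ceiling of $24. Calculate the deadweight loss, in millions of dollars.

In a free market, 264 - 7p = 7p - 128 gives the equilibrium p* = 28, q* = 68.
The ceiling of 24 is below the equilibrium price 28, so it binds.
At p = 24: qd = 264 - 7·24 = 96 and qs = 7·24 - 128 = 40.
Quantity traded falls to 40. At q = 40 the demand price is (264 - 40)/7 = 32 and the supply price is (128 + 40)/7 = 24.
Deadweight loss = ½ · (32 - 24) · (68 - 40) = ½ · 8 · 28 = 112.

112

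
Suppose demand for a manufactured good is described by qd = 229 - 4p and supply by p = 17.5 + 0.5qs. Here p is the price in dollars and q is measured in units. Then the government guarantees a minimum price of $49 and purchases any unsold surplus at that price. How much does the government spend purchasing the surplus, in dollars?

1470

Rearranging supply gives qs = 2p - 35. Equilibrium: 229 - 4p = 2p - 35, so 264 = 6p and p* = 44, q* = 53.
Since 49 > 44, the floor is binding.
At p = 49: qd = 229 - 4·49 = 33 and qs = 2·49 - 35 = 63.
Surplus = qs - qd = 30.
Government expenditure = surplus × support price = 30 × 49 = 1470.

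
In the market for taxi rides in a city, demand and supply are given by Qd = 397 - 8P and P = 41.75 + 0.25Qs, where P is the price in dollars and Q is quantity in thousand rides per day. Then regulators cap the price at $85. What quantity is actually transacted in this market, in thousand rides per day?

21

Rearranging supply gives Qs = 4P - 167. Equilibrium: 397 - 8P = 4P - 167, so 564 = 12P and P* = 47, Q* = 21.
The ceiling of 85 is above the equilibrium price 47, so it is not binding; the market clears at P* = 47, Q* = 21.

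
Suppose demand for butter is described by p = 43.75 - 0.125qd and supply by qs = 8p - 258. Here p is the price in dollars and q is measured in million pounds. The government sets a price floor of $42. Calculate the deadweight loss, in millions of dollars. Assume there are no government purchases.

128

Rearranging demand gives qd = 350 - 8p. Without the control the market clears where 350 - 8p = 8p - 258, i.e. p* = 38 and q* = 46.
Since 42 > 38, the floor is binding.
At p = 42: qd = 350 - 8·42 = 14 and qs = 8·42 - 258 = 78.
Quantity traded falls to 14. At q = 14 the demand price is (350 - 14)/8 = 42 and the supply price is (258 + 14)/8 = 34.
Deadweight loss = ½ · (42 - 34) · (46 - 14) = ½ · 8 · 32 = 128.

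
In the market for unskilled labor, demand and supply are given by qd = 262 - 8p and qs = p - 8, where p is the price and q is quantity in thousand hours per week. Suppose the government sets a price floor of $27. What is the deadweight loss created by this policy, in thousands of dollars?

0

Equilibrium: 262 - 8p = p - 8, so 270 = 9p and p* = 30, q* = 22.
The floor of 27 is below the equilibrium price 30, so it is not binding; the market clears at p* = 30, q* = 22.
Since the control does not bind, no trades are prevented and deadweight loss is zero.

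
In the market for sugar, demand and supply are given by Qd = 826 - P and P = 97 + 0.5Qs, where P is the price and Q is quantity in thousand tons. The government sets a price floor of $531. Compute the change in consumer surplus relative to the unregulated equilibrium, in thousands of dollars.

-74585.5

Rearranging supply gives Qs = 2P - 194. Without the control the market clears where 826 - P = 2P - 194, i.e. P* = 340 and Q* = 486.
Since 531 > 340, the floor is binding.
At P = 531: Qd = 826 - 531 = 295 and Qs = 2·531 - 194 = 868.
Consumer surplus without the control is ½ · (826 - 340) · 486 = 118098.
With the floor, consumers buy 295 units at 531, so CS = ½ · (826 - 531) · 295 = 43512.5.
Change in consumer surplus = 43512.5 - 118098 = -74585.5.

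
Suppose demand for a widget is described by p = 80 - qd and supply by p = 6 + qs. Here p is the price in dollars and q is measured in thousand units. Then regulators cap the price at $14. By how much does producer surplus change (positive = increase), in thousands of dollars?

Rearranging demand gives qd = 80 - p; rearranging supply gives qs = p - 6. Equilibrium: 80 - p = p - 6, so 86 = 2p and p* = 43, q* = 37.
Since 14 < 43, the ceiling is binding.
At p = 14: qd = 80 - 14 = 66 and qs = 14 - 6 = 8.
Producer surplus without the control is ½ · (43 - 6) · 37 = 684.5.
With the ceiling, producers sell 8 units at 14, so PS = ½ · (14 - 6) · 8 = 32.
Change in producer surplus = 32 - 684.5 = -652.5.

-652.5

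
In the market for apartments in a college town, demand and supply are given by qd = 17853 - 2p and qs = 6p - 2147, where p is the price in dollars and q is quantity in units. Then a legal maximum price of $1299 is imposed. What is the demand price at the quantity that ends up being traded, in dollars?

6103

Equilibrium: 17853 - 2p = 6p - 2147, so 20000 = 8p and p* = 2500, q* = 12853.
Since 1299 < 2500, the ceiling is binding.
At p = 1299: qd = 17853 - 2·1299 = 15255 and qs = 6·1299 - 2147 = 5647.
Only 5647 units reach the market. On the demand curve, the marginal buyer's willingness to pay at q = 5647 is (17853 - 5647)/2 = 6103.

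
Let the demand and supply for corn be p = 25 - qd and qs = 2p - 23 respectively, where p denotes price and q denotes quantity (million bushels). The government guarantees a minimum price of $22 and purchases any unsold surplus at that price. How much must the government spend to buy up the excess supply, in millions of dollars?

396

Rearranging demand gives qd = 25 - p. Equilibrium: 25 - p = 2p - 23, so 48 = 3p and p* = 16, q* = 9.
Because the floor (22) lies above the market-clearing price, it is binding.
At p = 22: qd = 25 - 22 = 3 and qs = 2·22 - 23 = 21.
Surplus = qs - qd = 18.
Government expenditure = surplus × support price = 18 × 22 = 396.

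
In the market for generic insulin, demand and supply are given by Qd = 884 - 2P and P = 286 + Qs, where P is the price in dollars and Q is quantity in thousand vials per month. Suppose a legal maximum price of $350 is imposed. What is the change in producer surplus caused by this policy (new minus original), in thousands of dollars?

-3360

Rearranging supply gives Qs = P - 286. In a free market, 884 - 2P = P - 286 gives the equilibrium P* = 390, Q* = 104.
Since 350 < 390, the ceiling is binding.
At P = 350: Qd = 884 - 2·350 = 184 and Qs = 350 - 286 = 64.
Producer surplus without the control is ½ · (390 - 286) · 104 = 5408.
With the ceiling, producers sell 64 units at 350, so PS = ½ · (350 - 286) · 64 = 2048.
Change in producer surplus = 2048 - 5408 = -3360.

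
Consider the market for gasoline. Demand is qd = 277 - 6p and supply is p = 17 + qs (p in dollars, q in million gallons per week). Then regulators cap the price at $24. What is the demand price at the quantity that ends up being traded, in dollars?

45

Rearranging supply gives qs = p - 17. Without the control the market clears where 277 - 6p = p - 17, i.e. p* = 42 and q* = 25.
Because the ceiling (24) lies below the market-clearing price, it is binding.
At p = 24: qd = 277 - 6·24 = 133 and qs = 24 - 17 = 7.
Only 7 units reach the market. On the demand curve, the marginal buyer's willingness to pay at q = 7 is (277 - 7)/6 = 45.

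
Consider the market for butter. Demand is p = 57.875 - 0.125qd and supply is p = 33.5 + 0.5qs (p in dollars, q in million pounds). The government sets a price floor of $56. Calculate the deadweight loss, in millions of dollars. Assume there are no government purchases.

180

Rearranging demand gives qd = 463 - 8p; rearranging supply gives qs = 2p - 67. Without the control the market clears where 463 - 8p = 2p - 67, i.e. p* = 53 and q* = 39.
The floor of 56 is above the equilibrium price 53, so it binds.
At p = 56: qd = 463 - 8·56 = 15 and qs = 2·56 - 67 = 45.
Quantity traded falls to 15. At q = 15 the demand price is (463 - 15)/8 = 56 and the supply price is (67 + 15)/2 = 41.
Deadweight loss = ½ · (56 - 41) · (39 - 15) = ½ · 15 · 24 = 180.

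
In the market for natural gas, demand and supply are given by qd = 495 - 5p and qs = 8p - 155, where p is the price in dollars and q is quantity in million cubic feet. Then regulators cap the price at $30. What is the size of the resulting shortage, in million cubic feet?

260

In a free market, 495 - 5p = 8p - 155 gives the equilibrium p* = 50, q* = 245.
The ceiling of 30 is below the equilibrium price 50, so it binds.
At p = 30: qd = 495 - 5·30 = 345 and qs = 8·30 - 155 = 85.
Shortage = qd - qs = 345 - 85 = 260.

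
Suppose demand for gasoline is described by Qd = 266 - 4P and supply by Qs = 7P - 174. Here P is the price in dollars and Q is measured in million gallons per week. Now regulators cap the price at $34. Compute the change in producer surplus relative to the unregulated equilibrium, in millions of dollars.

Without the control the market clears where 266 - 4P = 7P - 174, i.e. P* = 40 and Q* = 106.
The ceiling of 34 is below the equilibrium price 40, so it binds.
At P = 34: Qd = 266 - 4·34 = 130 and Qs = 7·34 - 174 = 64.
Producer surplus without the control is ½ · (40 - 174/7) · 106 = 5618/7.
With the ceiling, producers sell 64 units at 34, so PS = ½ · (34 - 174/7) · 64 = 2048/7.
Change in producer surplus = 2048/7 - 5618/7 = -510.

-510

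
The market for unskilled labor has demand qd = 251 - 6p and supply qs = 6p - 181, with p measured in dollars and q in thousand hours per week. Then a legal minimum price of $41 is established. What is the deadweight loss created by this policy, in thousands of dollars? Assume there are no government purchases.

150

In a free market, 251 - 6p = 6p - 181 gives the equilibrium p* = 36, q* = 35.
Since 41 > 36, the floor is binding.
At p = 41: qd = 251 - 6·41 = 5 and qs = 6·41 - 181 = 65.
Quantity traded falls to 5. At q = 5 the demand price is (251 - 5)/6 = 41 and the supply price is (181 + 5)/6 = 31.
Deadweight loss = ½ · (41 - 31) · (35 - 5) = ½ · 10 · 30 = 150.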